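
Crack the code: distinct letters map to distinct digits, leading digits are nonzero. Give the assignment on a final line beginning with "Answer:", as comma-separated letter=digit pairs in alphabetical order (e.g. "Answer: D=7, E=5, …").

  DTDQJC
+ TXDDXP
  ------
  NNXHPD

Step 1. [col 1: C + P ≡ D (mod 10)] several values work for D in column 1 (C + P ≡ D (mod 10), carry-in 0); try D=8, so D=8.
Step 2. [col 1: C + P ≡ D (mod 10)] column 1 (C + P ≡ D (mod 10), carry-in 0) doesn't pin C yet; pick C=6 and continue, so C=6.
Step 3. [col 1: C + P ≡ D (mod 10)] column 1 reads C+P+carry(0)=D with C=6, D=8; with digits 6,8 already taken and all letters distinct, the only value for P is 2. So P=2.
Step 4. [col 2: J + X ≡ P (mod 10)] no forcing yet in column 2 (carry-in 0); J=5 is free and consistent — try it, so J=5.
Step 5. [col 2: J + X ≡ P (mod 10)] column 2: given J=5, P=2, carry-in 0, and digits 2,5,6,8 already taken and all letters distinct, J+X≡P (mod 10) forces X=7 ⇒ X=7.
Step 6. [col 3: Q + D ≡ H (mod 10)] no forcing yet in column 3 (carry-in 1); Q=4 is free and consistent — try it ⇒ Q=4.
Step 7. [col 3: Q + D ≡ H (mod 10)] in column 3 we have Q+D≡H with carry-in 1; given Q=4, D=8 and digits 2,4,5,6,7,8 already taken and all letters distinct, that pins H to 3. So H=3.
Step 8. [col 5: T + X ≡ N (mod 10)] column 5 reads T+X+carry(1)=N with X=7; with digits 2,3,4,5,6,7,8 already taken and all letters distinct, the only value for N is 9, so N=9.
Step 9. [col 5: T + X ≡ N (mod 10)] column 5 reads T+X+carry(1)=N with X=7, N=9; with digits 2,3,4,5,6,7,8,9 already taken and all letters distinct, the only value for T is 1 ⇒ T=1.

Answer: C=6, D=8, H=3, J=5, N=9, P=2, Q=4, T=1, X=7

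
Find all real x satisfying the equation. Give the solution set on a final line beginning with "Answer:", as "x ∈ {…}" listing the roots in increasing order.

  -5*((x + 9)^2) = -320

Step 1. [-5*((x + 9)^2) = -320] -5 out front; divide by -5, so div: (x + 9)^2 = 64.
Step 2. [(x + 9)^2 = 64] 64 ≥ 0, LHS is (·)² — take ±√. So sqrt: x + 9 = 8 or -8.
Step 3. [x + 9 = 8 or -8] +9 is outermost — subtract 9 both sides ⇒ sub: x = -1 or -17.

Answer: x ∈ {-17, -1}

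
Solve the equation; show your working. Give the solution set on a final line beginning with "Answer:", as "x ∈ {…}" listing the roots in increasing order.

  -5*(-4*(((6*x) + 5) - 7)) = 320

Step 1. [-5*(-4*(((6*x) + 5) - 7)) = 320] leading coefficient -5: divide by -5 ⇒ div: -4*(((6*x) + 5) - 7) = -64.
Step 2. [-4*(((6*x) + 5) - 7) = -64] divide by the outer -4 ⇒ div: ((6*x) + 5) - 7 = 16.
Step 3. [((6*x) + 5) - 7 = 16] peel the -7: add 7 from each side, so sub: (6*x) + 5 = 23.
Step 4. [(6*x) + 5 = 23] peel the +5: subtract 5 from each side. So sub: 6*x = 18.
Step 5. [6*x = 18] 6 out front; divide by 6, so div: x = 3.

Answer: x ∈ {3}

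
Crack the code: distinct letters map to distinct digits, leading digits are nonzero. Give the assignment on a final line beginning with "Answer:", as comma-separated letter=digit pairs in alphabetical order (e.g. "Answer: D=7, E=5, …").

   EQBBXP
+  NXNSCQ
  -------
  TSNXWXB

Step 1. [T] the sum has 7 digits but both addends have 6; that extra leading digit T is the final carry, namely 1, so T=1.
Step 2. [col 1: P + Q ≡ B (mod 10)] several values work for Q in column 1 (P + Q ≡ B (mod 10), carry-in 0); try Q=2 ⇒ Q=2.
Step 3. [col 1: P + Q ≡ B (mod 10)] no forcing yet in column 1 (carry-in 0); P=4 is free and consistent — try it, so P=4.
Step 4. [col 1: P + Q ≡ B (mod 10)] column 1: given P=4, Q=2, carry-in 0, and digits 1,2,4 already taken and all letters distinct, P+Q≡B (mod 10) forces B=6, so B=6.
Step 5. [col 2: X + C ≡ X (mod 10)] in column 2 we have X+C≡X with carry-in 0; given nothing yet and digits 1,2,4,6 already taken and all letters distinct, that pins C to 0. So C=0.
Step 6. [col 2: X + C ≡ X (mod 10)] several values work for X in column 2 (X + C ≡ X (mod 10), carry-in 0); try X=5 ⇒ X=5.
Step 7. [col 3: B + S ≡ W (mod 10)] no forcing yet in column 3 (carry-in 0); W=3 is free and consistent — try it, so W=3.
Step 8. [col 3: B + S ≡ W (mod 10)] from column 3 (B=6, W=3, carry-in 0, digits 0,1,2,3,4,5,6 already taken and all letters distinct): S must equal 7, so S=7.
Step 9. [col 4: B + N ≡ X (mod 10)] in column 4 we have B+N≡X with carry-in 1; given B=6, X=5 and digits 0,1,2,3,4,5,6,7 already taken and all letters distinct, that pins N to 8 ⇒ N=8.
Step 10. [col 6: E + N ≡ S (mod 10)] from column 6 (N=8, S=7, carry-in 0, digits 0,1,2,3,4,5,6,7,8 already taken and all letters distinct): E must equal 9, so E=9.

Answer: B=6, C=0, E=9, N=8, P=4, Q=2, S=7, T=1, W=3, X=5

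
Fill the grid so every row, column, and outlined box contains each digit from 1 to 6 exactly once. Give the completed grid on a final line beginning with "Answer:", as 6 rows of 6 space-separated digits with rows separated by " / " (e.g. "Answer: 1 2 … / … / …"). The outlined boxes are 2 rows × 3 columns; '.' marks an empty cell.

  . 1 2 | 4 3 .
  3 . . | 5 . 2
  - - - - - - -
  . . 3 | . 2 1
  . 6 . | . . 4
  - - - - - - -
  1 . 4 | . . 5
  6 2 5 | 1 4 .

Step 1. [r3c2∈{4,5}] col 2 places 5 nowhere but r3c2. So r3c2=5.
Step 2. [r5c5∈{6}] nothing but 6 survives at r5c5 ⇒ r5c5=6.
Step 3. [r5c4∈{2,3}] in row 5, 2 fits only at r5c4. So r5c4=2.
Step 4. [r1c1∈{5}] r1c1 is down to just 5, so r1c1=5.
Step 5. [r2c5∈{1}] nothing but 1 survives at r2c5, so r2c5=1.
Step 6. [r4c4∈{3}] r4c4's peers cover all but 3, so r4c4=3.
Step 7. [r4c1∈{2}] r4c1 is down to just 2, so r4c1=2.
Step 8. [r2c3∈{6}] r2c3 has the single candidate 6. So r2c3=6.
Step 9. [r4c3∈{1}] r4c3's peers cover all but 1 ⇒ r4c3=1.
Step 10. [r3c4∈{6}] r3c4 is down to just 6, so r3c4=6.
Step 11. [r2c2∈{4}] r2c2's peers cover all but 4 ⇒ r2c2=4.
Step 12. [r5c2∈{3}] only 3 remains possible at r5c2 ⇒ r5c2=3.
Step 13. [r6c6∈{3}] r6c6's peers cover all but 3 ⇒ r6c6=3.
Step 14. [r4c5∈{5}] r4c5 has the single candidate 5 ⇒ r4c5=5.
Step 15. [r1c6∈{6}] nothing but 6 survives at r1c6 ⇒ r1c6=6.
Step 16. [r3c1∈{4}] r3c1 is down to just 4, so r3c1=4.

Answer: 5 1 2 4 3 6 / 3 4 6 5 1 2 / 4 5 3 6 2 1 / 2 6 1 3 5 4 / 1 3 4 2 6 5 / 6 2 5 1 4 3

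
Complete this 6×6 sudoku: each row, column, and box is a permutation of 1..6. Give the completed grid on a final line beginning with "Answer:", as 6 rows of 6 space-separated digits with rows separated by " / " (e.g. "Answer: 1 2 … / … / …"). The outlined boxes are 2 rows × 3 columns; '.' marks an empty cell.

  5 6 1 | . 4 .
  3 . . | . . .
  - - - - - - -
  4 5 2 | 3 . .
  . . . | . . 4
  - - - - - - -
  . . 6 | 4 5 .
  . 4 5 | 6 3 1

Step 1. [r1c4∈{2}] r1c4 is down to just 2. So r1c4=2.
Step 2. [r3c5∈{1,6}] across row 3, 1 lands solely at r3c5, so r3c5=1.
Step 3. [r5c2∈{1,2,3}] 3 has one home in row 5: r5c2. So r5c2=3.
Step 4. [r5c1∈{1,2}] in row 5, 1 fits only at r5c1 ⇒ r5c1=1.
Step 5. [r2c5∈{6}] nothing but 6 survives at r2c5, so r2c5=6.
Step 6. [r2c4∈{1,5}] 1 has one home in row 2: r2c4 ⇒ r2c4=1.
Step 7. [r2c3∈{4}] r2c3's peers cover all but 4 ⇒ r2c3=4.
Step 8. [r4c1∈{6}] only 6 remains possible at r4c1, so r4c1=6.
Step 9. [r4c2∈{1}] r4c2 has the single candidate 1, so r4c2=1.
Step 10. [r6c1∈{2}] nothing but 2 survives at r6c1. So r6c1=2.
Step 11. [r5c6∈{2}] only 2 remains possible at r5c6 ⇒ r5c6=2.
Step 12. [r4c3∈{3}] only 3 remains possible at r4c3 ⇒ r4c3=3.
Step 13. [r4c4∈{5}] r4c4 is down to just 5, so r4c4=5.
Step 14. [r2c6∈{5}] nothing but 5 survives at r2c6, so r2c6=5.
Step 15. [r1c6∈{3}] nothing but 3 survives at r1c6 ⇒ r1c6=3.
Step 16. [r3c6∈{6}] r3c6's peers cover all but 6. So r3c6=6.
Step 17. [r2c2∈{2}] r2c2 is down to just 2, so r2c2=2.
Step 18. [r4c5∈{2}] only 2 remains possible at r4c5, so r4c5=2.

Answer: 5 6 1 2 4 3 / 3 2 4 1 6 5 / 4 5 2 3 1 6 / 6 1 3 5 2 4 / 1 3 6 4 5 2 / 2 4 5 6 3 1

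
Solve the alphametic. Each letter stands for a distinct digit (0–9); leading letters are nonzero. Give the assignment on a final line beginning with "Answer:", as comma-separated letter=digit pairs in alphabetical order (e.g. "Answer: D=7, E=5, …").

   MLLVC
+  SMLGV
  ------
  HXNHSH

Step 1. [col 1: C + V ≡ H (mod 10)] no forcing yet in column 1 (carry-in 0); H=1 is free and consistent — try it ⇒ H=1.
Step 2. [col 1: C + V ≡ H (mod 10)] C=7 is one option consistent with column 1 (C + V ≡ H (mod 10), carry-in 0) — take it ⇒ C=7.
Step 3. [col 1: C + V ≡ H (mod 10)] in column 1 we have C+V≡H with carry-in 0; given C=7, H=1 and digits 1,7 already taken and all letters distinct, that pins V to 4. So V=4.
Step 4. [col 2: V + G ≡ S (mod 10)] several values work for G in column 2 (V + G ≡ S (mod 10), carry-in 1); try G=8 ⇒ G=8.
Step 5. [col 2: V + G ≡ S (mod 10)] from column 2 (V=4, G=8, carry-in 1, digits 1,4,7,8 already taken and all letters distinct): S must equal 3 ⇒ S=3.
Step 6. [col 3: L + L ≡ H (mod 10)] no forcing yet in column 3 (carry-in 1); L=5 is free and consistent — try it. So L=5.
Step 7. [col 4: L + M ≡ N (mod 10)] N=2 is one option consistent with column 4 (L + M ≡ N (mod 10), carry-in 1) — take it ⇒ N=2.
Step 8. [col 4: L + M ≡ N (mod 10)] from column 4 (L=5, N=2, carry-in 1, digits 1,2,3,4,5,7,8 already taken and all letters distinct): M must equal 6, so M=6.
Step 9. [col 5: M + S ≡ X (mod 10)] from column 5 (M=6, S=3, carry-in 1, digits 1,2,3,4,5,6,7,8 already taken and all letters distinct): X must equal 0, so X=0.

Answer: C=7, G=8, H=1, L=5, M=6, N=2, S=3, V=4, X=0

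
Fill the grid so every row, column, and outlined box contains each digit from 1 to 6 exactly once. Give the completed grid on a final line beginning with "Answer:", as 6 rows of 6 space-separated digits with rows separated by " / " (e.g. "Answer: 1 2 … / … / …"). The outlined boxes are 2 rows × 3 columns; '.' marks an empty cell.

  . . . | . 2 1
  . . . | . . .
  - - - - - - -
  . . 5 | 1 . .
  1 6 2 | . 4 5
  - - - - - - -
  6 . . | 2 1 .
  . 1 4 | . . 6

Step 1. [r5c3∈{3}] r5c3 has the single candidate 3. So r5c3=3.
Step 2. [r4c4∈{3}] nothing but 3 survives at r4c4 ⇒ r4c4=3.
Step 3. [r2c2∈{2,3,4,5}] col 2 places 2 nowhere but r2c2. So r2c2=2.
Step 4. [r6c4∈{5}] nothing but 5 survives at r6c4 ⇒ r6c4=5.
Step 5. [r2c5∈{3,5,6}] 5 has one home in col 5: r2c5. So r2c5=5.
Step 6. [r1c1∈{3,4,5}] 5 has one home in col 1: r1c1, so r1c1=5.
Step 7. [r1c2∈{3,4}] 3 has one home in row 1: r1c2, so r1c2=3.
Step 8. [r2c1∈{4}] nothing but 4 survives at r2c1. So r2c1=4.
Step 9. [r2c4∈{6}] only 6 remains possible at r2c4. So r2c4=6.
Step 10. [r2c6∈{3}] only 3 remains possible at r2c6, so r2c6=3.
Step 11. [r5c2∈{5}] r5c2 has the single candidate 5. So r5c2=5.
Step 12. [r6c5∈{3}] nothing but 3 survives at r6c5, so r6c5=3.
Step 13. [r1c3∈{6}] r1c3 has the single candidate 6 ⇒ r1c3=6.
Step 14. [r5c6∈{4}] r5c6 is down to just 4. So r5c6=4.
Step 15. [r3c6∈{2}] nothing but 2 survives at r3c6 ⇒ r3c6=2.
Step 16. [r6c1∈{2}] only 2 remains possible at r6c1, so r6c1=2.
Step 17. [r3c2∈{4}] nothing but 4 survives at r3c2 ⇒ r3c2=4.
Step 18. [r2c3∈{1}] r2c3 has the single candidate 1 ⇒ r2c3=1.
Step 19. [r3c5∈{6}] r3c5 has the single candidate 6, so r3c5=6.
Step 20. [r3c1∈{3}] r3c1 has the single candidate 3 ⇒ r3c1=3.
Step 21. [r1c4∈{4}] only 4 remains possible at r1c4 ⇒ r1c4=4.

Answer: 5 3 6 4 2 1 / 4 2 1 6 5 3 / 3 4 5 1 6 2 / 1 6 2 3 4 5 / 6 5 3 2 1 4 / 2 1 4 5 3 6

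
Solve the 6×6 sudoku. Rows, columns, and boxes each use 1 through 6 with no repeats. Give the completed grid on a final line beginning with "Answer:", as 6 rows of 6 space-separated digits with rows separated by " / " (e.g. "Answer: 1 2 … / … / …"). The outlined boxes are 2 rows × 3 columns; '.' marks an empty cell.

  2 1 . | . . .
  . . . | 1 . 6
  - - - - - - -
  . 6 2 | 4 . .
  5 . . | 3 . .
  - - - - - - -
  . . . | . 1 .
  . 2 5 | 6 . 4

Step 1. [r1c4∈{5}] r1c4's peers cover all but 5 ⇒ r1c4=5.
Step 2. [r6c5∈{3}] r6c5 has the single candidate 3 ⇒ r6c5=3.
Step 3. [r3c1∈{1,3}] across row 3, 3 lands solely at r3c1. So r3c1=3.
Step 4. [r2c1∈{4}] r2c1 is down to just 4. So r2c1=4.
Step 5. [r2c3∈{3}] r2c3 has the single candidate 3 ⇒ r2c3=3.
Step 6. [r3c6∈{1,5}] r3c6 is the only open cell in row 3 admitting 1, so r3c6=1.
Step 7. [r4c6∈{2}] nothing but 2 survives at r4c6, so r4c6=2.
Step 8. [r4c2∈{4}] r4c2 has the single candidate 4. So r4c2=4.
Step 9. [r1c3∈{6}] r1c3 is down to just 6 ⇒ r1c3=6.
Step 10. [r5c3∈{4}] r5c3 is down to just 4 ⇒ r5c3=4.
Step 11. [r1c6∈{3}] nothing but 3 survives at r1c6 ⇒ r1c6=3.
Step 12. [r5c4∈{2}] r5c4's peers cover all but 2, so r5c4=2.
Step 13. [r1c5∈{4}] only 4 remains possible at r1c5. So r1c5=4.
Step 14. [r4c5∈{6}] r4c5 is down to just 6. So r4c5=6.
Step 15. [r5c2∈{3}] only 3 remains possible at r5c2. So r5c2=3.
Step 16. [r2c2∈{5}] nothing but 5 survives at r2c2. So r2c2=5.
Step 17. [r6c1∈{1}] r6c1 has the single candidate 1, so r6c1=1.
Step 18. [r5c1∈{6}] only 6 remains possible at r5c1, so r5c1=6.
Step 19. [r4c3∈{1}] r4c3's peers cover all but 1 ⇒ r4c3=1.
Step 20. [r5c6∈{5}] r5c6's peers cover all but 5. So r5c6=5.
Step 21. [r3c5∈{5}] only 5 remains possible at r3c5, so r3c5=5.
Step 22. [r2c5∈{2}] r2c5 is down to just 2, so r2c5=2.

Answer: 2 1 6 5 4 3 / 4 5 3 1 2 6 / 3 6 2 4 5 1 / 5 4 1 3 6 2 / 6 3 4 2 1 5 / 1 2 5 6 3 4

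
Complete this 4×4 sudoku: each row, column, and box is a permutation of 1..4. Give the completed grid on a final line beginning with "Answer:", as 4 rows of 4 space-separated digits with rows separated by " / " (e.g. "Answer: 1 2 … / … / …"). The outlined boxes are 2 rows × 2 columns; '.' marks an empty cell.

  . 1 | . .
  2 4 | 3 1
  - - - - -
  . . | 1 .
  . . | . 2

Step 1. [r4c3∈{4}] nothing but 4 survives at r4c3 ⇒ r4c3=4.
Step 2. [r4c2∈{3}] only 3 remains possible at r4c2, so r4c2=3.
Step 3. [r1c1∈{3}] r1c1 has the single candidate 3 ⇒ r1c1=3.
Step 4. [r1c4∈{4}] r1c4 is down to just 4 ⇒ r1c4=4.
Step 5. [r4c1∈{1}] nothing but 1 survives at r4c1, so r4c1=1.
Step 6. [r1c3∈{2}] r1c3's peers cover all but 2 ⇒ r1c3=2.
Step 7. [r3c2∈{2}] r3c2's peers cover all but 2. So r3c2=2.
Step 8. [r3c4∈{3}] r3c4's peers cover all but 3, so r3c4=3.
Step 9. [r3c1∈{4}] nothing but 4 survives at r3c1, so r3c1=4.

Answer: 3 1 2 4 / 2 4 3 1 / 4 2 1 3 / 1 3 4 2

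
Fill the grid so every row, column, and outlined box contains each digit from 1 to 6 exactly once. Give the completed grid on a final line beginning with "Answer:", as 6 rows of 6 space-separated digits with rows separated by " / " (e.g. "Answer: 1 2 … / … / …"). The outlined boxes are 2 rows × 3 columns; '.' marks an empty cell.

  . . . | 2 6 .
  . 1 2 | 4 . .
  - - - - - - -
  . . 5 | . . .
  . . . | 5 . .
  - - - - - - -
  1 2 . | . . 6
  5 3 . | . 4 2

Step 1. [r4c3∈{1,3,4,6}] col 3 places 1 nowhere but r4c3 ⇒ r4c3=1.
Step 2. [r1c3∈{3,4}] 3 has one home in col 3: r1c3, so r1c3=3.
Step 3. [r3c4∈{1,3,6}] col 4 places 6 nowhere but r3c4, so r3c4=6.
Step 4. [r3c2∈{4}] nothing but 4 survives at r3c2 ⇒ r3c2=4.
Step 5. [r3c5∈{1,2,3}] r3c5 is the only open cell in col 5 admitting 1, so r3c5=1.
Step 6. [r3c6∈{3}] r3c6's peers cover all but 3 ⇒ r3c6=3.
Step 7. [r5c5∈{3,5}] r5c5 is the only open cell in row 5 admitting 5, so r5c5=5.
Step 8. [r4c1∈{2,3,6}] in row 4, 3 fits only at r4c1. So r4c1=3.
Step 9. [r1c6∈{1,5}] r1c6 is the only open cell in row 1 admitting 1 ⇒ r1c6=1.
Step 10. [r2c6∈{5}] nothing but 5 survives at r2c6 ⇒ r2c6=5.
Step 11. [r5c4∈{3}] r5c4 is down to just 3 ⇒ r5c4=3.
Step 12. [r4c2∈{6}] r4c2 has the single candidate 6, so r4c2=6.
Step 13. [r4c5∈{2}] nothing but 2 survives at r4c5, so r4c5=2.
Step 14. [r6c4∈{1}] only 1 remains possible at r6c4. So r6c4=1.
Step 15. [r2c1∈{6}] r2c1's peers cover all but 6 ⇒ r2c1=6.
Step 16. [r4c6∈{4}] r4c6's peers cover all but 4 ⇒ r4c6=4.
Step 17. [r5c3∈{4}] r5c3 has the single candidate 4 ⇒ r5c3=4.
Step 18. [r6c3∈{6}] nothing but 6 survives at r6c3. So r6c3=6.
Step 19. [r1c1∈{4}] only 4 remains possible at r1c1, so r1c1=4.
Step 20. [r2c5∈{3}] r2c5 is down to just 3. So r2c5=3.
Step 21. [r3c1∈{2}] r3c1 is down to just 2. So r3c1=2.
Step 22. [r1c2∈{5}] r1c2's peers cover all but 5, so r1c2=5.

Answer: 4 5 3 2 6 1 / 6 1 2 4 3 5 / 2 4 5 6 1 3 / 3 6 1 5 2 4 / 1 2 4 3 5 6 / 5 3 6 1 4 2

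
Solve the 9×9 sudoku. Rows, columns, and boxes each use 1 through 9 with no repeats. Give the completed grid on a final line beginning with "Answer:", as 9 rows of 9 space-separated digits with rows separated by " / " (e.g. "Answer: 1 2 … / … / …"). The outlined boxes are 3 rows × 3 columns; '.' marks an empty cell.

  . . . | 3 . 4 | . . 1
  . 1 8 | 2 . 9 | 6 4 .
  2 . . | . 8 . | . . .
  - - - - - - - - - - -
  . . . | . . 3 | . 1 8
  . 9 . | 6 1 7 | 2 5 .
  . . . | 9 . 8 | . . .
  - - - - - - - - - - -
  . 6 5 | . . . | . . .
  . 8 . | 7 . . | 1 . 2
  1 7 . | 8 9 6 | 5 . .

Step 1. [r3c3∈{3,4,6,7,9}] across row 3, 6 lands solely at r3c3. So r3c3=6.
Step 2. [r9c8∈{3}] nothing but 3 survives at r9c8. So r9c8=3.
Step 3. [r1c2∈{5}] r1c2 is down to just 5, so r1c2=5.
Step 4. [r4c7∈{4,7,9}] in row 4, 9 fits only at r4c7 ⇒ r4c7=9.
Step 5. [r6c9∈{3,4,6,7}] 6 has one home in col 9: r6c9, so r6c9=6.
Step 6. [r6c8∈{7}] nothing but 7 survives at r6c8. So r6c8=7.
Step 7. [r9c9∈{4}] only 4 remains possible at r9c9. So r9c9=4.
Step 8. [r5c9∈{3}] only 3 remains possible at r5c9 ⇒ r5c9=3.
Step 9. [r5c3∈{4}] r5c3 has the single candidate 4. So r5c3=4.
Step 10. [r2c1∈{3,7}] row 2 places 3 nowhere but r2c1, so r2c1=3.
Step 11. [r4c2∈{2}] only 2 remains possible at r4c2, so r4c2=2.
Step 12. [r3c8∈{9}] r3c8 is down to just 9 ⇒ r3c8=9.
Step 13. [r8c3∈{3,9}] across box 7, 3 lands solely at r8c3 ⇒ r8c3=3.
Step 14. [r8c1∈{4,9}] across row 8, 9 lands solely at r8c1 ⇒ r8c1=9.
Step 15. [r8c5∈{4,5}] r8c5 is the only open cell in row 8 admitting 4, so r8c5=4.
Step 16. [r4c5∈{5}] r4c5 has the single candidate 5 ⇒ r4c5=5.
Step 17. [r1c1∈{7}] only 7 remains possible at r1c1 ⇒ r1c1=7.
Step 18. [r3c4∈{1,5}] col 4 places 5 nowhere but r3c4, so r3c4=5.
Step 19. [r3c9∈{7}] r3c9's peers cover all but 7 ⇒ r3c9=7.
Step 20. [r7c8∈{8}] only 8 remains possible at r7c8, so r7c8=8.
Step 21. [r7c6∈{1,2}] col 6 places 2 nowhere but r7c6. So r7c6=2.
Step 22. [r3c2∈{4}] r3c2's peers cover all but 4, so r3c2=4.
Step 23. [r1c7∈{8}] nothing but 8 survives at r1c7. So r1c7=8.
Step 24. [r8c6∈{5}] only 5 remains possible at r8c6, so r8c6=5.
Step 25. [r6c7∈{4}] r6c7 is down to just 4, so r6c7=4.
Step 26. [r8c8∈{6}] nothing but 6 survives at r8c8, so r8c8=6.
Step 27. [r2c5∈{7}] r2c5 has the single candidate 7. So r2c5=7.
Step 28. [r6c3∈{1}] nothing but 1 survives at r6c3 ⇒ r6c3=1.
Step 29. [r4c4∈{4}] r4c4 is down to just 4. So r4c4=4.
Step 30. [r3c6∈{1}] r3c6 has the single candidate 1 ⇒ r3c6=1.
Step 31. [r6c5∈{2}] nothing but 2 survives at r6c5. So r6c5=2.
Step 32. [r7c1∈{4}] r7c1 is down to just 4. So r7c1=4.
Step 33. [r6c2∈{3}] r6c2 has the single candidate 3. So r6c2=3.
Step 34. [r7c9∈{9}] only 9 remains possible at r7c9. So r7c9=9.
Step 35. [r3c7∈{3}] only 3 remains possible at r3c7. So r3c7=3.
Step 36. [r7c7∈{7}] r7c7 is down to just 7 ⇒ r7c7=7.
Step 37. [r1c8∈{2}] nothing but 2 survives at r1c8. So r1c8=2.
Step 38. [r1c5∈{6}] r1c5 is down to just 6, so r1c5=6.
Step 39. [r4c3∈{7}] r4c3's peers cover all but 7, so r4c3=7.
Step 40. [r5c1∈{8}] only 8 remains possible at r5c1. So r5c1=8.
Step 41. [r4c1∈{6}] nothing but 6 survives at r4c1, so r4c1=6.
Step 42. [r6c1∈{5}] nothing but 5 survives at r6c1, so r6c1=5.
Step 43. [r2c9∈{5}] only 5 remains possible at r2c9 ⇒ r2c9=5.
Step 44. [r7c5∈{3}] nothing but 3 survives at r7c5 ⇒ r7c5=3.
Step 45. [r7c4∈{1}] r7c4's peers cover all but 1 ⇒ r7c4=1.
Step 46. [r1c3∈{9}] r1c3 has the single candidate 9, so r1c3=9.
Step 47. [r9c3∈{2}] r9c3's peers cover all but 2. So r9c3=2.

Answer: 7 5 9 3 6 4 8 2 1 / 3 1 8 2 7 9 6 4 5 / 2 4 6 5 8 1 3 9 7 / 6 2 7 4 5 3 9 1 8 / 8 9 4 6 1 7 2 5 3 / 5 3 1 9 2 8 4 7 6 / 4 6 5 1 3 2 7 8 9 / 9 8 3 7 4 5 1 6 2 / 1 7 2 8 9 6 5 3 4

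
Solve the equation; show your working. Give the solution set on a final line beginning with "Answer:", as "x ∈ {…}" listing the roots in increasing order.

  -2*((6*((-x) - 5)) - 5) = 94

Step 1. [-2*((6*((-x) - 5)) - 5) = 94] -2 out front; divide by -2, so div: (6*((-x) - 5)) - 5 = -47.
Step 2. [(6*((-x) - 5)) - 5 = -47] add 5: x sits inside (… - 5), so sub: 6*((-x) - 5) = -42.
Step 3. [6*((-x) - 5) = -42] 6 out front; divide by 6 ⇒ div: (-x) - 5 = -7.
Step 4. [(-x) - 5 = -7] peel the -5: add 5 from each side ⇒ sub: -x = -2.
Step 5. [-x = -2] flip signs both sides, so neg: x = 2.

Answer: x ∈ {2}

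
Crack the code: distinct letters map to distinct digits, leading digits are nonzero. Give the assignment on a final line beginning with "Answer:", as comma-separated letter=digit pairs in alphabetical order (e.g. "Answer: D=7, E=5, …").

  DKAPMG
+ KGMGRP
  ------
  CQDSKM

Step 1. [col 1: G + P ≡ M (mod 10)] no forcing yet in column 1 (carry-in 0); M=8 is free and consistent — try it. So M=8.
Step 2. [col 1: G + P ≡ M (mod 10)] P=1 is one option consistent with column 1 (G + P ≡ M (mod 10), carry-in 0) — take it, so P=1.
Step 3. [col 1: G + P ≡ M (mod 10)] in column 1 we have G+P≡M with carry-in 0; given P=1, M=8 and digits 1,8 already taken and all letters distinct, that pins G to 7 ⇒ G=7.
Step 4. [col 2: M + R ≡ K (mod 10)] K=2 is one option consistent with column 2 (M + R ≡ K (mod 10), carry-in 0) — take it, so K=2.
Step 5. [col 2: M + R ≡ K (mod 10)] column 2: given M=8, K=2, carry-in 0, and digits 1,2,7,8 already taken and all letters distinct, M+R≡K (mod 10) forces R=4 ⇒ R=4.
Step 6. [col 3: P + G ≡ S (mod 10)] in column 3 we have P+G≡S with carry-in 1; given P=1, G=7 and digits 1,2,4,7,8 already taken and all letters distinct, that pins S to 9, so S=9.
Step 7. [col 4: A + M ≡ D (mod 10)] column 4: given M=8, carry-in 0, and digits 1,2,4,7,8,9 already taken and all letters distinct, A+M≡D (mod 10) forces D=3, so D=3.
Step 8. [col 4: A + M ≡ D (mod 10)] column 4: given M=8, D=3, carry-in 0, and digits 1,2,3,4,7,8,9 already taken and all letters distinct, A+M≡D (mod 10) forces A=5. So A=5.
Step 9. [col 5: K + G ≡ Q (mod 10)] in column 5 we have K+G≡Q with carry-in 1; given K=2, G=7 and digits 1,2,3,4,5,7,8,9 already taken and all letters distinct, that pins Q to 0 ⇒ Q=0.
Step 10. [col 6: D + K ≡ C (mod 10)] column 6 reads D+K+carry(1)=C with D=3, K=2; with digits 0,1,2,3,4,5,7,8,9 already taken and all letters distinct, the only value for C is 6 ⇒ C=6.

Answer: A=5, C=6, D=3, G=7, K=2, M=8, P=1, Q=0, R=4, S=9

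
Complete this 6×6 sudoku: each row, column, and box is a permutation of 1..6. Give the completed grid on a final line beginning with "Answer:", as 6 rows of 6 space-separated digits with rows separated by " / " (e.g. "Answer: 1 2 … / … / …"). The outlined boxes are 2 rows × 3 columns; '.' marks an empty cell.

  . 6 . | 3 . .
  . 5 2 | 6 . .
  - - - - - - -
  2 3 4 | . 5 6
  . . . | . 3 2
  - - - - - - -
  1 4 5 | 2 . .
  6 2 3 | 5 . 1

Step 1. [r2c6∈{4}] r2c6's peers cover all but 4. So r2c6=4.
Step 2. [r1c3∈{1}] nothing but 1 survives at r1c3 ⇒ r1c3=1.
Step 3. [r4c2∈{1}] only 1 remains possible at r4c2. So r4c2=1.
Step 4. [r5c6∈{3}] r5c6 is down to just 3, so r5c6=3.
Step 5. [r4c3∈{6}] nothing but 6 survives at r4c3. So r4c3=6.
Step 6. [r1c6∈{5}] r1c6 has the single candidate 5 ⇒ r1c6=5.
Step 7. [r4c1∈{5}] only 5 remains possible at r4c1. So r4c1=5.
Step 8. [r2c1∈{3}] only 3 remains possible at r2c1. So r2c1=3.
Step 9. [r1c5∈{2}] r1c5 is down to just 2 ⇒ r1c5=2.
Step 10. [r1c1∈{4}] nothing but 4 survives at r1c1, so r1c1=4.
Step 11. [r4c4∈{4}] only 4 remains possible at r4c4. So r4c4=4.
Step 12. [r3c4∈{1}] nothing but 1 survives at r3c4 ⇒ r3c4=1.
Step 13. [r6c5∈{4}] nothing but 4 survives at r6c5 ⇒ r6c5=4.
Step 14. [r5c5∈{6}] r5c5 is down to just 6. So r5c5=6.
Step 15. [r2c5∈{1}] only 1 remains possible at r2c5, so r2c5=1.

Answer: 4 6 1 3 2 5 / 3 5 2 6 1 4 / 2 3 4 1 5 6 / 5 1 6 4 3 2 / 1 4 5 2 6 3 / 6 2 3 5 4 1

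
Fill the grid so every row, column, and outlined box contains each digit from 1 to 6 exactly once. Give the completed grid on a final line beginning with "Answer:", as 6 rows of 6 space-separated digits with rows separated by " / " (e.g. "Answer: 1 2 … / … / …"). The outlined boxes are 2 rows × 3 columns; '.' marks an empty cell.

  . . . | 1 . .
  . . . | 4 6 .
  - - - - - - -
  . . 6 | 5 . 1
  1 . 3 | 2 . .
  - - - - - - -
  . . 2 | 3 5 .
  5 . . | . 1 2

Step 1. [r6c3∈{4}] r6c3's peers cover all but 4. So r6c3=4.
Step 2. [r1c3∈{5}] r1c3 is down to just 5, so r1c3=5.
Step 3. [r5c1∈{6}] r5c1 has the single candidate 6, so r5c1=6.
Step 4. [r1c6∈{3}] nothing but 3 survives at r1c6. So r1c6=3.
Step 5. [r4c5∈{4}] nothing but 4 survives at r4c5. So r4c5=4.
Step 6. [r1c2∈{2,4,6}] across row 1, 6 lands solely at r1c2 ⇒ r1c2=6.
Step 7. [r1c1∈{2,4}] across row 1, 4 lands solely at r1c1, so r1c1=4.
Step 8. [r2c1∈{2,3}] across col 1, 3 lands solely at r2c1 ⇒ r2c1=3.
Step 9. [r2c2∈{1,2}] across row 2, 2 lands solely at r2c2, so r2c2=2.
Step 10. [r3c1∈{2}] nothing but 2 survives at r3c1. So r3c1=2.
Step 11. [r1c5∈{2}] only 2 remains possible at r1c5, so r1c5=2.
Step 12. [r5c6∈{4}] only 4 remains possible at r5c6, so r5c6=4.
Step 13. [r5c2∈{1}] only 1 remains possible at r5c2 ⇒ r5c2=1.
Step 14. [r2c3∈{1}] r2c3 is down to just 1 ⇒ r2c3=1.
Step 15. [r6c4∈{6}] only 6 remains possible at r6c4 ⇒ r6c4=6.
Step 16. [r3c5∈{3}] r3c5 is down to just 3. So r3c5=3.
Step 17. [r4c2∈{5}] only 5 remains possible at r4c2. So r4c2=5.
Step 18. [r3c2∈{4}] r3c2's peers cover all but 4. So r3c2=4.
Step 19. [r4c6∈{6}] r4c6's peers cover all but 6. So r4c6=6.
Step 20. [r2c6∈{5}] r2c6 is down to just 5, so r2c6=5.
Step 21. [r6c2∈{3}] r6c2 has the single candidate 3. So r6c2=3.

Answer: 4 6 5 1 2 3 / 3 2 1 4 6 5 / 2 4 6 5 3 1 / 1 5 3 2 4 6 / 6 1 2 3 5 4 / 5 3 4 6 1 2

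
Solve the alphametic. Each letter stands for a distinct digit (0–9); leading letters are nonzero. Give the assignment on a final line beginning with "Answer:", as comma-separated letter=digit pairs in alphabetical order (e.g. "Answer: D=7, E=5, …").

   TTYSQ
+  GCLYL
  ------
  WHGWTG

Step 1. [W] adding two 5-digit numbers gives at most 5+1 digits, and here it does — W is that final carry and must be 1 ⇒ W=1.
Step 2. [col 1: Q + L ≡ G (mod 10)] column 1 (Q + L ≡ G (mod 10), carry-in 0) doesn't pin L yet; pick L=5 and continue, so L=5.
Step 3. [col 1: Q + L ≡ G (mod 10)] several values work for G in column 1 (Q + L ≡ G (mod 10), carry-in 0); try G=9. So G=9.
Step 4. [col 1: Q + L ≡ G (mod 10)] in column 1 we have Q+L≡G with carry-in 0; given L=5, G=9 and digits 1,5,9 already taken and all letters distinct, that pins Q to 4, so Q=4.
Step 5. [col 2: S + Y ≡ T (mod 10)] several values work for Y in column 2 (S + Y ≡ T (mod 10), carry-in 0); try Y=6 ⇒ Y=6.
Step 6. [col 2: S + Y ≡ T (mod 10)] no forcing yet in column 2 (carry-in 0); S=2 is free and consistent — try it. So S=2.
Step 7. [col 2: S + Y ≡ T (mod 10)] column 2: given S=2, Y=6, carry-in 0, and digits 1,2,4,5,6,9 already taken and all letters distinct, S+Y≡T (mod 10) forces T=8, so T=8.
Step 8. [col 4: T + C ≡ G (mod 10)] from column 4 (T=8, G=9, carry-in 1, digits 1,2,4,5,6,8,9 already taken and all letters distinct): C must equal 0. So C=0.
Step 9. [col 5: T + G ≡ H (mod 10)] column 5: given T=8, G=9, carry-in 0, and digits 0,1,2,4,5,6,8,9 already taken and all letters distinct, T+G≡H (mod 10) forces H=7, so H=7.

Answer: C=0, G=9, H=7, L=5, Q=4, S=2, T=8, W=1, Y=6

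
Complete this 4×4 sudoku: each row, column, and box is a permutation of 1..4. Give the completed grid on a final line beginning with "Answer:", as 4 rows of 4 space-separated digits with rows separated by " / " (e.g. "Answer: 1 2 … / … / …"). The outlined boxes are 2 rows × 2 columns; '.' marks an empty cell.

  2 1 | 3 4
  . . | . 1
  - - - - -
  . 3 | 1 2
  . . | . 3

Step 1. [r3c1∈{4}] r3c1 has the single candidate 4, so r3c1=4.
Step 2. [r4c3∈{4}] only 4 remains possible at r4c3 ⇒ r4c3=4.
Step 3. [r2c2∈{4}] r2c2's peers cover all but 4, so r2c2=4.
Step 4. [r2c1∈{3}] r2c1 is down to just 3, so r2c1=3.
Step 5. [r2c3∈{2}] only 2 remains possible at r2c3, so r2c3=2.
Step 6. [r4c2∈{2}] r4c2's peers cover all but 2. So r4c2=2.
Step 7. [r4c1∈{1}] only 1 remains possible at r4c1, so r4c1=1.

Answer: 2 1 3 4 / 3 4 2 1 / 4 3 1 2 / 1 2 4 3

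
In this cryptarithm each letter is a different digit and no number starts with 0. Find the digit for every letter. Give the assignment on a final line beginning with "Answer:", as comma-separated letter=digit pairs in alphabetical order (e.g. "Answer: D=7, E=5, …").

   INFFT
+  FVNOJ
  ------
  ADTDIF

Step 1. [col 1: T + J ≡ F (mod 10)] J=8 is one option consistent with column 1 (T + J ≡ F (mod 10), carry-in 0) — take it. So J=8.
Step 2. [A] adding two 5-digit numbers gives at most 5+1 digits, and here it does — A is that final carry and must be 1 ⇒ A=1.
Step 3. [col 1: T + J ≡ F (mod 10)] column 1 (T + J ≡ F (mod 10), carry-in 0) doesn't pin T yet; pick T=9 and continue ⇒ T=9.
Step 4. [col 1: T + J ≡ F (mod 10)] from column 1 (T=9, J=8, carry-in 0, digits 1,8,9 already taken and all letters distinct): F must equal 7. So F=7.
Step 5. [col 2: F + O ≡ I (mod 10)] O=5 is one option consistent with column 2 (F + O ≡ I (mod 10), carry-in 1) — take it, so O=5.
Step 6. [col 2: F + O ≡ I (mod 10)] in column 2 we have F+O≡I with carry-in 1; given F=7, O=5 and digits 1,5,7,8,9 already taken and all letters distinct, that pins I to 3. So I=3.
Step 7. [col 3: F + N ≡ D (mod 10)] N=2 is one option consistent with column 3 (F + N ≡ D (mod 10), carry-in 1) — take it ⇒ N=2.
Step 8. [col 3: F + N ≡ D (mod 10)] in column 3 we have F+N≡D with carry-in 1; given F=7, N=2 and digits 1,2,3,5,7,8,9 already taken and all letters distinct, that pins D to 0. So D=0.
Step 9. [col 4: N + V ≡ T (mod 10)] from column 4 (N=2, T=9, carry-in 1, digits 0,1,2,3,5,7,8,9 already taken and all letters distinct): V must equal 6, so V=6.

Answer: A=1, D=0, F=7, I=3, J=8, N=2, O=5, T=9, V=6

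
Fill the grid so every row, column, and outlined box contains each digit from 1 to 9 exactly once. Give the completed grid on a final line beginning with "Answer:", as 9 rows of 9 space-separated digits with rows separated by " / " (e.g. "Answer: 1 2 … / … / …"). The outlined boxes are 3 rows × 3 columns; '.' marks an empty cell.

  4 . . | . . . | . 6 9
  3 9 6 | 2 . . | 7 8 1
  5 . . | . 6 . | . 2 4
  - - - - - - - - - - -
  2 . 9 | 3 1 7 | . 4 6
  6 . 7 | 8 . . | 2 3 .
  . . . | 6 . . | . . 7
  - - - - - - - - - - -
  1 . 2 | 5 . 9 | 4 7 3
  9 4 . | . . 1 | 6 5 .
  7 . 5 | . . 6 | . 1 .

Step 1. [r5c9∈{5}] r5c9's peers cover all but 5 ⇒ r5c9=5.
Step 2. [r6c3∈{1,3,4,8}] across col 3, 4 lands solely at r6c3 ⇒ r6c3=4.
Step 3. [r6c2∈{1,3,5,8}] 3 has one home in row 6: r6c2. So r6c2=3.
Step 4. [r9c2∈{8}] only 8 remains possible at r9c2 ⇒ r9c2=8.
Step 5. [r9c5∈{2,3,4}] across row 9, 3 lands solely at r9c5, so r9c5=3.
Step 6. [r8c5∈{2,7,8}] r8c5 is the only open cell in box 8 admitting 2, so r8c5=2.
Step 7. [r1c5∈{5,7,8}] 7 has one home in col 5: r1c5 ⇒ r1c5=7.
Step 8. [r1c4∈{1}] only 1 remains possible at r1c4, so r1c4=1.
Step 9. [r5c6∈{4}] r5c6's peers cover all but 4, so r5c6=4.
Step 10. [r2c6∈{5}] r2c6's peers cover all but 5 ⇒ r2c6=5.
Step 11. [r3c3∈{1,8}] across col 3, 1 lands solely at r3c3 ⇒ r3c3=1.
Step 12. [r3c6∈{3,8}] row 3 places 8 nowhere but r3c6 ⇒ r3c6=8.
Step 13. [r6c8∈{9}] r6c8's peers cover all but 9. So r6c8=9.
Step 14. [r4c7∈{8}] nothing but 8 survives at r4c7 ⇒ r4c7=8.
Step 15. [r1c6∈{3}] r1c6 is down to just 3, so r1c6=3.
Step 16. [r8c3∈{3}] only 3 remains possible at r8c3. So r8c3=3.
Step 17. [r9c9∈{2}] nothing but 2 survives at r9c9. So r9c9=2.
Step 18. [r8c9∈{8}] only 8 remains possible at r8c9. So r8c9=8.
Step 19. [r3c2∈{7}] nothing but 7 survives at r3c2 ⇒ r3c2=7.
Step 20. [r3c7∈{3}] r3c7 is down to just 3 ⇒ r3c7=3.
Step 21. [r5c2∈{1}] only 1 remains possible at r5c2, so r5c2=1.
Step 22. [r4c2∈{5}] r4c2 is down to just 5. So r4c2=5.
Step 23. [r6c7∈{1}] r6c7's peers cover all but 1. So r6c7=1.
Step 24. [r7c5∈{8}] nothing but 8 survives at r7c5, so r7c5=8.
Step 25. [r7c2∈{6}] only 6 remains possible at r7c2, so r7c2=6.
Step 26. [r5c5∈{9}] nothing but 9 survives at r5c5 ⇒ r5c5=9.
Step 27. [r6c1∈{8}] nothing but 8 survives at r6c1. So r6c1=8.
Step 28. [r2c5∈{4}] only 4 remains possible at r2c5 ⇒ r2c5=4.
Step 29. [r1c2∈{2}] r1c2 has the single candidate 2. So r1c2=2.
Step 30. [r8c4∈{7}] nothing but 7 survives at r8c4, so r8c4=7.
Step 31. [r6c6∈{2}] r6c6 has the single candidate 2 ⇒ r6c6=2.
Step 32. [r1c3∈{8}] nothing but 8 survives at r1c3 ⇒ r1c3=8.
Step 33. [r3c4∈{9}] nothing but 9 survives at r3c4 ⇒ r3c4=9.
Step 34. [r1c7∈{5}] r1c7 has the single candidate 5. So r1c7=5.
Step 35. [r9c4∈{4}] r9c4 has the single candidate 4, so r9c4=4.
Step 36. [r9c7∈{9}] only 9 remains possible at r9c7. So r9c7=9.
Step 37. [r6c5∈{5}] nothing but 5 survives at r6c5 ⇒ r6c5=5.

Answer: 4 2 8 1 7 3 5 6 9 / 3 9 6 2 4 5 7 8 1 / 5 7 1 9 6 8 3 2 4 / 2 5 9 3 1 7 8 4 6 / 6 1 7 8 9 4 2 3 5 / 8 3 4 6 5 2 1 9 7 / 1 6 2 5 8 9 4 7 3 / 9 4 3 7 2 1 6 5 8 / 7 8 5 4 3 6 9 1 2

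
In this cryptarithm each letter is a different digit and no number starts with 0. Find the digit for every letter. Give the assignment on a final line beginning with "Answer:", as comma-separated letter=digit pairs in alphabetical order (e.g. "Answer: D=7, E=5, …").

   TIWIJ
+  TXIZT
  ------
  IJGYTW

Step 1. [I] I is the leading digit of a 6-digit sum of two 5-digit numbers; the final carry is exactly 1, so I=1.
Step 2. [col 1: J + T ≡ W (mod 10)] column 1 (J + T ≡ W (mod 10), carry-in 0) doesn't pin T yet; pick T=6 and continue. So T=6.
Step 3. [col 1: J + T ≡ W (mod 10)] W=8 is one option consistent with column 1 (J + T ≡ W (mod 10), carry-in 0) — take it, so W=8.
Step 4. [col 1: J + T ≡ W (mod 10)] column 1: given T=6, W=8, carry-in 0, and digits 1,6,8 already taken and all letters distinct, J+T≡W (mod 10) forces J=2. So J=2.
Step 5. [col 2: I + Z ≡ T (mod 10)] column 2: given I=1, T=6, carry-in 0, and digits 1,2,6,8 already taken and all letters distinct, I+Z≡T (mod 10) forces Z=5 ⇒ Z=5.
Step 6. [col 3: W + I ≡ Y (mod 10)] from column 3 (W=8, I=1, carry-in 0, digits 1,2,5,6,8 already taken and all letters distinct): Y must equal 9, so Y=9.
Step 7. [col 4: I + X ≡ G (mod 10)] column 4 reads I+X+carry(0)=G with I=1; with digits 1,2,5,6,8,9 already taken and all letters distinct, the only value for X is 3 ⇒ X=3.
Step 8. [col 4: I + X ≡ G (mod 10)] in column 4 we have I+X≡G with carry-in 0; given I=1, X=3 and digits 1,2,3,5,6,8,9 already taken and all letters distinct, that pins G to 4. So G=4.

Answer: G=4, I=1, J=2, T=6, W=8, X=3, Y=9, Z=5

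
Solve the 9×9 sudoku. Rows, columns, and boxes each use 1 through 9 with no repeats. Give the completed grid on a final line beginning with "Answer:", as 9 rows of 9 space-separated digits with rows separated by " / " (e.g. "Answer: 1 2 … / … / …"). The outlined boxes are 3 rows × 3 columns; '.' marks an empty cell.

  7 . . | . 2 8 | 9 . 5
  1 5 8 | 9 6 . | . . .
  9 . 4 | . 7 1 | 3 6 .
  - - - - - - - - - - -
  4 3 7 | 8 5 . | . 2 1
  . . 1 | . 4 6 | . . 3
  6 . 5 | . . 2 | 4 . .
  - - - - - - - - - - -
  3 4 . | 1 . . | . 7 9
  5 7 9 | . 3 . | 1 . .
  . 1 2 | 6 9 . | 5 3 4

Step 1. [r8c8∈{8}] r8c8's peers cover all but 8, so r8c8=8.
Step 2. [r5c7∈{7,8}] in col 7, 8 fits only at r5c7. So r5c7=8.
Step 3. [r7c7∈{2,6}] r7c7 is the only open cell in row 7 admitting 2, so r7c7=2.
Step 4. [r2c9∈{2,7}] 2 has one home in row 2: r2c9 ⇒ r2c9=2.
Step 5. [r2c6∈{3,4}] in row 2, 3 fits only at r2c6 ⇒ r2c6=3.
Step 6. [r1c4∈{4}] r1c4's peers cover all but 4 ⇒ r1c4=4.
Step 7. [r6c8∈{9}] r6c8 is down to just 9 ⇒ r6c8=9.
Step 8. [r6c4∈{3,7}] 3 has one home in row 6: r6c4, so r6c4=3.
Step 9. [r1c3∈{3,6}] across row 1, 3 lands solely at r1c3. So r1c3=3.
Step 10. [r3c2∈{2}] r3c2 is down to just 2, so r3c2=2.
Step 11. [r3c4∈{5}] r3c4 is down to just 5, so r3c4=5.
Step 12. [r1c8∈{1}] r1c8 is down to just 1. So r1c8=1.
Step 13. [r2c7∈{7}] r2c7 has the single candidate 7, so r2c7=7.
Step 14. [r6c2∈{8}] r6c2 has the single candidate 8 ⇒ r6c2=8.
Step 15. [r3c9∈{8}] r3c9's peers cover all but 8 ⇒ r3c9=8.
Step 16. [r6c5∈{1}] nothing but 1 survives at r6c5, so r6c5=1.
Step 17. [r5c2∈{9}] r5c2 is down to just 9, so r5c2=9.
Step 18. [r5c4∈{7}] r5c4's peers cover all but 7, so r5c4=7.
Step 19. [r5c8∈{5}] r5c8 is down to just 5. So r5c8=5.
Step 20. [r8c6∈{4}] r8c6 is down to just 4 ⇒ r8c6=4.
Step 21. [r8c9∈{6}] nothing but 6 survives at r8c9 ⇒ r8c9=6.
Step 22. [r9c1∈{8}] r9c1 has the single candidate 8. So r9c1=8.
Step 23. [r1c2∈{6}] r1c2's peers cover all but 6, so r1c2=6.
Step 24. [r2c8∈{4}] only 4 remains possible at r2c8, so r2c8=4.
Step 25. [r4c7∈{6}] nothing but 6 survives at r4c7, so r4c7=6.
Step 26. [r7c3∈{6}] r7c3's peers cover all but 6 ⇒ r7c3=6.
Step 27. [r4c6∈{9}] r4c6 is down to just 9. So r4c6=9.
Step 28. [r8c4∈{2}] only 2 remains possible at r8c4. So r8c4=2.
Step 29. [r5c1∈{2}] nothing but 2 survives at r5c1 ⇒ r5c1=2.
Step 30. [r7c6∈{5}] r7c6 is down to just 5, so r7c6=5.
Step 31. [r9c6∈{7}] r9c6's peers cover all but 7, so r9c6=7.
Step 32. [r6c9∈{7}] r6c9 has the single candidate 7, so r6c9=7.
Step 33. [r7c5∈{8}] r7c5 is down to just 8, so r7c5=8.

Answer: 7 6 3 4 2 8 9 1 5 / 1 5 8 9 6 3 7 4 2 / 9 2 4 5 7 1 3 6 8 / 4 3 7 8 5 9 6 2 1 / 2 9 1 7 4 6 8 5 3 / 6 8 5 3 1 2 4 9 7 / 3 4 6 1 8 5 2 7 9 / 5 7 9 2 3 4 1 8 6 / 8 1 2 6 9 7 5 3 4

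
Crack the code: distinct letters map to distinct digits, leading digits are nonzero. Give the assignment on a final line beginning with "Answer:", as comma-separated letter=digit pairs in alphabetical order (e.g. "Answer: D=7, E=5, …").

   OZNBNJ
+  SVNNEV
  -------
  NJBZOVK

Step 1. [N] N is the leading digit of a 7-digit sum of two 6-digit numbers; the final carry is exactly 1, so N=1.
Step 2. [col 1: J + V ≡ K (mod 10)] no forcing yet in column 1 (carry-in 0); J=5 is free and consistent — try it. So J=5.
Step 3. [col 1: J + V ≡ K (mod 10)] no forcing yet in column 1 (carry-in 0); K=9 is free and consistent — try it. So K=9.
Step 4. [col 1: J + V ≡ K (mod 10)] column 1: given J=5, K=9, carry-in 0, and digits 1,5,9 already taken and all letters distinct, J+V≡K (mod 10) forces V=4 ⇒ V=4.
Step 5. [col 2: N + E ≡ V (mod 10)] from column 2 (N=1, V=4, carry-in 0, digits 1,4,5,9 already taken and all letters distinct): E must equal 3 ⇒ E=3.
Step 6. [col 3: B + N ≡ O (mod 10)] O=7 is one option consistent with column 3 (B + N ≡ O (mod 10), carry-in 0) — take it, so O=7.
Step 7. [col 3: B + N ≡ O (mod 10)] from column 3 (N=1, O=7, carry-in 0, digits 1,3,4,5,7,9 already taken and all letters distinct): B must equal 6, so B=6.
Step 8. [col 4: N + N ≡ Z (mod 10)] from column 4 (N=1, carry-in 0, digits 1,3,4,5,6,7,9 already taken and all letters distinct): Z must equal 2 ⇒ Z=2.
Step 9. [col 6: O + S ≡ J (mod 10)] from column 6 (O=7, J=5, carry-in 0, digits 1,2,3,4,5,6,7,9 already taken and all letters distinct): S must equal 8, so S=8.

Answer: B=6, E=3, J=5, K=9, N=1, O=7, S=8, V=4, Z=2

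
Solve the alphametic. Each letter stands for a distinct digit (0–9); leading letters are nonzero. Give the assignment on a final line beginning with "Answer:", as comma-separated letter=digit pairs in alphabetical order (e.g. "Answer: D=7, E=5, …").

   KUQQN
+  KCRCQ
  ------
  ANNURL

Step 1. [col 1: N + Q ≡ L (mod 10)] no forcing yet in column 1 (carry-in 0); L=8 is free and consistent — try it. So L=8.
Step 2. [col 1: N + Q ≡ L (mod 10)] column 1 (N + Q ≡ L (mod 10), carry-in 0) doesn't pin N yet; pick N=5 and continue. So N=5.
Step 3. [col 1: N + Q ≡ L (mod 10)] column 1: given N=5, L=8, carry-in 0, and digits 5,8 already taken and all letters distinct, N+Q≡L (mod 10) forces Q=3 ⇒ Q=3.
Step 4. [col 2: Q + C ≡ R (mod 10)] several values work for C in column 2 (Q + C ≡ R (mod 10), carry-in 0); try C=9. So C=9.
Step 5. [A] adding two 5-digit numbers gives at most 5+1 digits, and here it does — A is that final carry and must be 1. So A=1.
Step 6. [col 2: Q + C ≡ R (mod 10)] column 2 reads Q+C+carry(0)=R with Q=3, C=9; with digits 1,3,5,8,9 already taken and all letters distinct, the only value for R is 2, so R=2.
Step 7. [col 3: Q + R ≡ U (mod 10)] column 3: given Q=3, R=2, carry-in 1, and digits 1,2,3,5,8,9 already taken and all letters distinct, Q+R≡U (mod 10) forces U=6 ⇒ U=6.
Step 8. [col 5: K + K ≡ N (mod 10)] from column 5 (N=5, carry-in 1, digits 1,2,3,5,6,8,9 already taken and all letters distinct): K must equal 7, so K=7.

Answer: A=1, C=9, K=7, L=8, N=5, Q=3, R=2, U=6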